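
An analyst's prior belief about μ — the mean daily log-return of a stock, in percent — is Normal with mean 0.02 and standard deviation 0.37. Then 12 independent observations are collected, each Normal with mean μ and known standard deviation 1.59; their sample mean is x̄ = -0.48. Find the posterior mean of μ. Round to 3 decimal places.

With known σ, the Normal prior is conjugate. Weight on the data is w = (n/σ²)/(n/σ² + 1/τ₀²) = 4.74665/(4.74665+7.30460) = 0.39387.
Posterior mean = w·x̄ + (1−w)·μ₀ = 0.39387·-0.48 + 0.60613·0.02 = -0.177.

Posterior mean ≈ -0.177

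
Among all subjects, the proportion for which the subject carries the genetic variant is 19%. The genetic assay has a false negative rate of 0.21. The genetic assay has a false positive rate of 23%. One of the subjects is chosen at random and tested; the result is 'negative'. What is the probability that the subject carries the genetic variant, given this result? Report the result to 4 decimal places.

P(H | E) ≈ 0.0601

Write H for 'the subject carries the genetic variant'. Prior odds H:¬H = 0.19/0.81 = 0.23457. For the 'negative' outcome, the likelihood ratio is 0.21/0.77 = 0.27273.
Posterior odds = 0.23457 × 0.27273 = 0.063973, so P(H|E) = 0.063973/(1+0.063973) = 0.0601.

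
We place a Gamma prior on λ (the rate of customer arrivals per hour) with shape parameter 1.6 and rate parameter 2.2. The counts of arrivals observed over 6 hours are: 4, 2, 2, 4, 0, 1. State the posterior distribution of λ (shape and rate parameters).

Total count ∑xᵢ = 13 over n = 6 hours.
Gamma is conjugate to the Poisson likelihood: posterior is Gamma(shape = 1.6+13 = 14.6, rate = 2.2+6 = 8.2).

Posterior: Gamma(shape=14.6, rate=8.2)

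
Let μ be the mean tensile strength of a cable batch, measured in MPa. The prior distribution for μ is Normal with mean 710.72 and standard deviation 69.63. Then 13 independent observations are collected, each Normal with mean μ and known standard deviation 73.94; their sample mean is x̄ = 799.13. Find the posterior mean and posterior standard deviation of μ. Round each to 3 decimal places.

Posterior mean ≈ 792.073; posterior SD ≈ 19.672

With known σ, the Normal prior is conjugate. Weight on the data is w = (n/σ²)/(n/σ² + 1/τ₀²) = 0.00237785/(0.00237785+0.00020626) = 0.92018.
Posterior mean = w·x̄ + (1−w)·μ₀ = 0.92018·799.13 + 0.079817·710.72 = 792.073. Posterior variance = 1/(0.00237785+0.00020626) = 386.981, so SD = 19.672.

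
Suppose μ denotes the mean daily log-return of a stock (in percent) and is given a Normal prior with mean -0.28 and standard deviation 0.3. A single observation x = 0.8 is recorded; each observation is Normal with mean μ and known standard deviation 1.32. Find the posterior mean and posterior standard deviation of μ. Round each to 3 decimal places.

Posterior mean ≈ -0.227; posterior SD ≈ 0.293

With known σ, the Normal prior is conjugate. Weight on the data is w = (n/σ²)/(n/σ² + 1/τ₀²) = 0.573921/(0.573921+11.1111) = 0.049116.
Posterior mean = w·x̄ + (1−w)·μ₀ = 0.049116·0.8 + 0.95088·-0.28 = -0.227. Posterior variance = 1/(0.573921+11.1111) = 0.0855796, so SD = 0.293.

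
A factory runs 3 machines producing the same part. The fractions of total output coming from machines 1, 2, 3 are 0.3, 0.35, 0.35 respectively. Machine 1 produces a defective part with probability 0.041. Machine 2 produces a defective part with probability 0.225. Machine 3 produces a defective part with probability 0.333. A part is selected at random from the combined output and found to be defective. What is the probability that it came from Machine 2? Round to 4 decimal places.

Posterior probability ≈ 0.3793

Tabulate prior·likelihood by source: [1] prior 0.3, lik 0.041, product 0.01230; [2] prior 0.35, lik 0.225, product 0.07875; [3] prior 0.35, lik 0.333, product 0.1166.
Normalizing constant = 0.20760; the posterior for Machine 2 is its product over the sum, 0.07875/0.20760 = 0.3793.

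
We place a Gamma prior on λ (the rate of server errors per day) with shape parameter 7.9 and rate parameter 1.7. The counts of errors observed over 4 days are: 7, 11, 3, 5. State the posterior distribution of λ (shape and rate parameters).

Total count ∑xᵢ = 26 over n = 4 days.
Gamma is conjugate to the Poisson likelihood: posterior is Gamma(shape = 7.9+26 = 33.9, rate = 1.7+4 = 5.7).

Posterior: Gamma(shape=33.9, rate=5.7)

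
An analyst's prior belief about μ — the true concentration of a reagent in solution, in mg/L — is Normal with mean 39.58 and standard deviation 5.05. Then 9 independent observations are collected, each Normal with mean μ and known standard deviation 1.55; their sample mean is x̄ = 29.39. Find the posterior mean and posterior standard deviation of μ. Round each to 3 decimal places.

Prior precision 1/τ₀² = 1/5.05² = 0.0392118; data precision n/σ² = 9/1.55² = 3.74610.
Posterior precision = 0.0392118 + 3.74610 = 3.78531, giving posterior SD = 1/√3.78531 = 0.514.
Posterior mean = (0.0392118·39.58 + 3.74610·29.39) / 3.78531 = 29.496.

Posterior mean ≈ 29.496; posterior SD ≈ 0.514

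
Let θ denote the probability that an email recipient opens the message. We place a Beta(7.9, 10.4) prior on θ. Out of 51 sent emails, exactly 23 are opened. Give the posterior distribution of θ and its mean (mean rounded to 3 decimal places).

Posterior: Beta(30.9, 38.4); mean ≈ 0.446

Observing 23 successes and 28 failures updates Beta(7.9, 10.4) by adding the success and failure counts to the two shape parameters: α = 7.9+23 = 30.9, β = 10.4+28 = 38.4.
Posterior mean = α/(α+β) = 30.9/69.3 = 0.446.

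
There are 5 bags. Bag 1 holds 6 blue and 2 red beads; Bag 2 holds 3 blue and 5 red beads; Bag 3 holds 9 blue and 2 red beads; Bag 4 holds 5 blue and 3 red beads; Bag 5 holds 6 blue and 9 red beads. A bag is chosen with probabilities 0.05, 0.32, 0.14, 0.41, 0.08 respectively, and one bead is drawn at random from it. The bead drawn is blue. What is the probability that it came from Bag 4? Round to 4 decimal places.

Posterior probability ≈ 0.4573

P(blue|Bag 1) = 0.75; P(blue|Bag 2) = 0.375; P(blue|Bag 3) = 0.8182; P(blue|Bag 4) = 0.625; P(blue|Bag 5) = 0.4.
Prior × likelihood for each source: 0.05·0.75=0.03750, 0.32·0.375=0.1200, 0.14·0.8182=0.1145, 0.41·0.625=0.2562, 0.08·0.4=0.03200. Summing gives P(blue) = 0.56030.
P(Bag 4 | blue) = 0.2562 / 0.56030 = 0.4573.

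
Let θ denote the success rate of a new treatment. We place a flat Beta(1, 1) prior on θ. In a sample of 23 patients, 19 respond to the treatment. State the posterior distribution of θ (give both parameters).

Posterior: Beta(20, 5)

Observing 19 successes and 4 failures updates Beta(1, 1) by adding the success and failure counts to the two shape parameters: α = 1+19 = 20, β = 1+4 = 5.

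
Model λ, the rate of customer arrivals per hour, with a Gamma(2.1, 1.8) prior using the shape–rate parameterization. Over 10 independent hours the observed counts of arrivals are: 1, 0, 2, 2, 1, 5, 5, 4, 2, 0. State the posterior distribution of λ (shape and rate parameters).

Posterior: Gamma(shape=24.1, rate=11.8)

Total count ∑xᵢ = 22 over n = 10 hours.
Gamma is conjugate to the Poisson likelihood: posterior is Gamma(shape = 2.1+22 = 24.1, rate = 1.8+10 = 11.8).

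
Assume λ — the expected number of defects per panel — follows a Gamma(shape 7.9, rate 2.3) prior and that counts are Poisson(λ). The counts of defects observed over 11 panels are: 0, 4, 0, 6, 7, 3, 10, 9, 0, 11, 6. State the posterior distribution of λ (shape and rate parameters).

The Poisson likelihood adds the total count to the shape and the number of exposure periods to the rate. Here ∑xᵢ = 56 and n = 11, so shape 7.9→63.9 and rate 2.3→13.3.

Posterior: Gamma(shape=63.9, rate=13.3)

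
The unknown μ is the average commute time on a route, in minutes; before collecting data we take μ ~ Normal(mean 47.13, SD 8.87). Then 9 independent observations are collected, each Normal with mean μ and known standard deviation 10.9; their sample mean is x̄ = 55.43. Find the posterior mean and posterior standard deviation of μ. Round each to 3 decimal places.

Posterior mean ≈ 54.237; posterior SD ≈ 3.362

With known σ, the Normal prior is conjugate. Weight on the data is w = (n/σ²)/(n/σ² + 1/τ₀²) = 0.0757512/(0.0757512+0.0127102) = 0.85632.
Posterior mean = w·x̄ + (1−w)·μ₀ = 0.85632·55.43 + 0.14368·47.13 = 54.237. Posterior variance = 1/(0.0757512+0.0127102) = 11.3044, so SD = 3.362.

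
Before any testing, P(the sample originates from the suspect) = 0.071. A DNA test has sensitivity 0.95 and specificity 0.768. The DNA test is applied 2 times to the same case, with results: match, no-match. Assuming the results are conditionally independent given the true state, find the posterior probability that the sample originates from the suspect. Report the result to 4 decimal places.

With H the event that the sample originates from the suspect, the joint likelihood of the observed sequence is P(data|H) = 0.95·0.05 = 0.047500 and P(data|¬H) = 0.232·0.768 = 0.17818.
Bayes: P(H|data) = 0.071·0.047500 / (0.071·0.047500 + 0.929·0.17818) = 0.0033725/0.16890 = 0.0200.

Posterior P(H) ≈ 0.0200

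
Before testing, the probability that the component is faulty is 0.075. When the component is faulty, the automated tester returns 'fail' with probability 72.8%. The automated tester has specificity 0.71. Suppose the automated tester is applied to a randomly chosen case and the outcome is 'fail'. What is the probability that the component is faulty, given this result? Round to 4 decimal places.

P(H | E) ≈ 0.1691

Let H be the event that the component is faulty. P(H) = 0.075, so P(¬H) = 0.925. With E the 'fail' result, P(E|H) = 0.728 and P(E|¬H) = 0.29.
P(E) = 0.728·0.075 + 0.29·0.925 = 0.054600 + 0.26825 = 0.32285.
By Bayes' theorem, P(H|E) = 0.054600 / 0.32285 = 0.1691.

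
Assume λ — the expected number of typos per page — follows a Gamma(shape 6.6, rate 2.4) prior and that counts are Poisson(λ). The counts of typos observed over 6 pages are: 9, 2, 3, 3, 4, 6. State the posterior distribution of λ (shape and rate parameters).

Posterior: Gamma(shape=33.6, rate=8.4)

The Poisson likelihood adds the total count to the shape and the number of exposure periods to the rate. Here ∑xᵢ = 27 and n = 6, so shape 6.6→33.6 and rate 2.4→8.4.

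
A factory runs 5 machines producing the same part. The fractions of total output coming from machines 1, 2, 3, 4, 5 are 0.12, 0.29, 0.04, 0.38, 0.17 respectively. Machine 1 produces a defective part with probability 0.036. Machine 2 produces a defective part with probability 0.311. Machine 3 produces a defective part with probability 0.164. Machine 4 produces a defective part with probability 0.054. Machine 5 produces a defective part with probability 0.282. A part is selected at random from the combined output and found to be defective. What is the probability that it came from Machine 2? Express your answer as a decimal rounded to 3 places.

Posterior probability ≈ 0.532

Tabulate prior·likelihood by source: [1] prior 0.12, lik 0.036, product 0.004320; [2] prior 0.29, lik 0.311, product 0.09019; [3] prior 0.04, lik 0.164, product 0.006560; [4] prior 0.38, lik 0.054, product 0.02052; [5] prior 0.17, lik 0.282, product 0.04794.
Normalizing constant = 0.16953; the posterior for Machine 2 is its product over the sum, 0.09019/0.16953 = 0.532.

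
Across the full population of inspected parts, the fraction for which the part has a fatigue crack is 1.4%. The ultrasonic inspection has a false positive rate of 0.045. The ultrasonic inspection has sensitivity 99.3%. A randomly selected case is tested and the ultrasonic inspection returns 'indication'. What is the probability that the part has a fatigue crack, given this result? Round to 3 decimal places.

P(H | E) ≈ 0.239

Write H for 'the part has a fatigue crack'. Prior odds H:¬H = 0.014/0.986 = 0.014199. For the 'indication' outcome, the likelihood ratio is 0.993/0.045 = 22.067.
Posterior odds = 0.014199 × 22.067 = 0.31332, so P(H|E) = 0.31332/(1+0.31332) = 0.239.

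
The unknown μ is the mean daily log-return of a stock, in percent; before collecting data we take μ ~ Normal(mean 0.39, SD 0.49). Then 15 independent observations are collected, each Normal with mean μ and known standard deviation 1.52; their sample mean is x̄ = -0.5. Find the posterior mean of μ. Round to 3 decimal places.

With known σ, the Normal prior is conjugate. Weight on the data is w = (n/σ²)/(n/σ² + 1/τ₀²) = 6.49238/(6.49238+4.16493) = 0.60920.
Posterior mean = w·x̄ + (1−w)·μ₀ = 0.60920·-0.5 + 0.39080·0.39 = -0.152.

Posterior mean ≈ -0.152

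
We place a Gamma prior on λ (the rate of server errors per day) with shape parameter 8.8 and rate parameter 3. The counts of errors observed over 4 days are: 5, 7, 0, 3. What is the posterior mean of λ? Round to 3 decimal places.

Posterior mean ≈ 3.400

The Poisson likelihood adds the total count to the shape and the number of exposure periods to the rate. Here ∑xᵢ = 15 and n = 4, so shape 8.8→23.8 and rate 3→7.
Posterior mean = shape/rate = 23.8/7 = 3.400.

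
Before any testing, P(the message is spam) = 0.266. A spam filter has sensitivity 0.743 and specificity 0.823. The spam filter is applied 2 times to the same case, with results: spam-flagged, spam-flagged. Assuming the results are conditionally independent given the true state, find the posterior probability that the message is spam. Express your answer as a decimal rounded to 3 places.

Posterior P(H) ≈ 0.865

Let H be the event that the message is spam; start with P(H) = 0.266. P('spam-flagged'|H) = 0.743, P('spam-flagged'|¬H) = 0.177.
Update on result 1 ('spam-flagged'): P(H) ← 0.743·0.2660 / (0.743·0.2660 + 0.177·0.7340) = 0.19764/0.32756 = 0.6034.
Update on result 2 ('spam-flagged'): P(H) ← 0.743·0.6034 / (0.743·0.6034 + 0.177·0.3966) = 0.44831/0.51851 = 0.8646.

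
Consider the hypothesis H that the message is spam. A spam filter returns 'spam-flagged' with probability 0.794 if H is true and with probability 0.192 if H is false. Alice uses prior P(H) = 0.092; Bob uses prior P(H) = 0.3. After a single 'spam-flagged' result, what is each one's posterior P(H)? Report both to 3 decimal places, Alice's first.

The likelihood ratio for a 'spam-flagged' result is 0.794/0.192 = 4.1354.
Alice: prior odds 0.092/0.908 = 0.10132; posterior odds 0.41901; posterior probability 0.295.
Bob: prior odds 0.3/0.7 = 0.42857; posterior odds 1.7723; posterior probability 0.639.

Alice: 0.295; Bob: 0.639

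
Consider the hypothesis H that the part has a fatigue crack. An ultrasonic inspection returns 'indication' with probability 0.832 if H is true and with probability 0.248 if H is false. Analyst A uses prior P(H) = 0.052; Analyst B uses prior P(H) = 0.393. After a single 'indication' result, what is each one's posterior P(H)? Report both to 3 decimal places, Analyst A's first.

P('+'|H) = 0.832, P('+'|¬H) = 0.248.
Analyst A: numerator 0.832·0.052 = 0.043264; evidence = 0.043264+0.248·0.948 = 0.27837; posterior = 0.155.
Analyst B: numerator 0.832·0.393 = 0.32698; evidence = 0.32698+0.248·0.607 = 0.47751; posterior = 0.685.

Analyst A: 0.155; Analyst B: 0.685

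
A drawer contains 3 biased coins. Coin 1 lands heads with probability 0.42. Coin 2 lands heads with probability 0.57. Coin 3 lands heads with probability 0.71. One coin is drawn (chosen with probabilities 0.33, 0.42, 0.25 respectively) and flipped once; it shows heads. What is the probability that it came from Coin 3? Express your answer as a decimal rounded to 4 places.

Posterior probability ≈ 0.3195

P(heads|C1) = 0.42; P(heads|C2) = 0.57; P(heads|C3) = 0.71.
Prior × likelihood for each source: 0.33·0.42=0.1386, 0.42·0.57=0.2394, 0.25·0.71=0.1775. Summing gives P(heads) = 0.55550.
P(Coin 3 | heads) = 0.1775 / 0.55550 = 0.3195.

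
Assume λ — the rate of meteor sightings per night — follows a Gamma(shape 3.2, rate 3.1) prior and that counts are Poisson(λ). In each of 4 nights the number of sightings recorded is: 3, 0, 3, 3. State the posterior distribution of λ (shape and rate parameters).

Posterior: Gamma(shape=12.2, rate=7.1)

Total count ∑xᵢ = 9 over n = 4 nights.
Gamma is conjugate to the Poisson likelihood: posterior is Gamma(shape = 3.2+9 = 12.2, rate = 3.1+4 = 7.1).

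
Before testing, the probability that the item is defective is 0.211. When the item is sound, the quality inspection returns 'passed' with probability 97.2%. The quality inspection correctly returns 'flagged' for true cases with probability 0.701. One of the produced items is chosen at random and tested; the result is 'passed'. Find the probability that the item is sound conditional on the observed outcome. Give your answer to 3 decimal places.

Let H be the event that the item is defective. P(H) = 0.211, so P(¬H) = 0.789. With E the 'passed' result, P(E|H) = 0.299 and P(E|¬H) = 0.972.
P(E) = 0.299·0.211 + 0.972·0.789 = 0.063089 + 0.76691 = 0.83000.
By Bayes' theorem, P(H|E) = 0.063089 / 0.83000 = 0.076. Hence P(¬H|E) = 1 − 0.076 = 0.924.

P(¬H | E) ≈ 0.924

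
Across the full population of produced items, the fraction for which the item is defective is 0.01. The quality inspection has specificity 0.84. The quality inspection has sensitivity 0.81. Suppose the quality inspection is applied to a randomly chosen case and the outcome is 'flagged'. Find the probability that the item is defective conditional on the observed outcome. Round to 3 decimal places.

P(H | E) ≈ 0.049

Let H be the event that the item is defective. P(H) = 0.01, so P(¬H) = 0.99. With E the 'flagged' result, P(E|H) = 0.81 and P(E|¬H) = 0.16.
P(E) = 0.81·0.01 + 0.16·0.99 = 0.0081000 + 0.15840 = 0.16650.
By Bayes' theorem, P(H|E) = 0.0081000 / 0.16650 = 0.049.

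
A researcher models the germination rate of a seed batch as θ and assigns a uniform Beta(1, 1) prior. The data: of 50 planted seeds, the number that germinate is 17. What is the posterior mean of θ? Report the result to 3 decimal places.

The binomial likelihood is conjugate to the Beta prior: with 17 successes and 33 failures, the posterior is Beta(1+17, 1+33) = Beta(18, 34).
Posterior mean = α/(α+β) = 18/52 = 0.346.

Posterior mean ≈ 0.346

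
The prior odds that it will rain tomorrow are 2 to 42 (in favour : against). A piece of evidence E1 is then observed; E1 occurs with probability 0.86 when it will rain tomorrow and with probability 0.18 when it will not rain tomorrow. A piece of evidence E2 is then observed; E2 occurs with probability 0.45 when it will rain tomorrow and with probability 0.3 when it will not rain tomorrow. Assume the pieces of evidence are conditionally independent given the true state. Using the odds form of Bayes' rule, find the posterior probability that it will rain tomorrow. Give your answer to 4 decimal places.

Prior odds = 2/42 = 0.047619. In log-odds, ln(0.047619) = -3.0445.
Add log likelihood ratios: ln(4.7778) + ln(1.5000) = 1.9694.
Posterior log-odds = -1.0751, so posterior odds = exp(-1.0751) = 0.34127. Converting, P(H|E) = 0.34127/1.3413 = 0.2544.

Posterior probability ≈ 0.2544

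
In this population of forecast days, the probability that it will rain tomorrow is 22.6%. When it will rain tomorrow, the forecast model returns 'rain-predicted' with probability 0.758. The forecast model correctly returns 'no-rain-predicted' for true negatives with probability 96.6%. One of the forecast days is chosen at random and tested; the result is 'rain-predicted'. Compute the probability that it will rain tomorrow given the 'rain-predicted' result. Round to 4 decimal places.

Write H for 'it will rain tomorrow'. Prior odds H:¬H = 0.226/0.774 = 0.29199. For the 'rain-predicted' outcome, the likelihood ratio is 0.758/0.034 = 22.294.
Posterior odds = 0.29199 × 22.294 = 6.5097, so P(H|E) = 6.5097/(1+6.5097) = 0.8668.

P(H | E) ≈ 0.8668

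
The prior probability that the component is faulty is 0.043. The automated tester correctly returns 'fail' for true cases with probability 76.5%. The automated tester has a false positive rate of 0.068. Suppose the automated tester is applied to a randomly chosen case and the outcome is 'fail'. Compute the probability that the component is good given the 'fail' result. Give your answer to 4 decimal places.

P(¬H | E) ≈ 0.6642

Write H for 'the component is faulty'. Prior odds H:¬H = 0.043/0.957 = 0.044932. For the 'fail' outcome, the likelihood ratio is 0.765/0.068 = 11.250.
Posterior odds = 0.044932 × 11.250 = 0.50549, so P(H|E) = 0.50549/(1+0.50549) = 0.3358. Then P(¬H|E) = 1 − 0.3358 = 0.6642.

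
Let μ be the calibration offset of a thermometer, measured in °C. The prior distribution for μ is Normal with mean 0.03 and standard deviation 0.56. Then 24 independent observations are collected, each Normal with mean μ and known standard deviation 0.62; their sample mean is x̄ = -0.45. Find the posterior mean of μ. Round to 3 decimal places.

Posterior mean ≈ -0.427

Prior precision 1/τ₀² = 1/0.56² = 3.18878; data precision n/σ² = 24/0.62² = 62.4350.
Posterior precision = 3.18878 + 62.4350 = 65.6237.
Posterior mean = (3.18878·0.03 + 62.4350·-0.45) / 65.6237 = -0.427.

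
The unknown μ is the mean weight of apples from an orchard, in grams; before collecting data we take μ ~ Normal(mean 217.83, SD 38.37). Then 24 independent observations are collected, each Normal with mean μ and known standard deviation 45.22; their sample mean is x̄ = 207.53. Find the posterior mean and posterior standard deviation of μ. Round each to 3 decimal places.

With known σ, the Normal prior is conjugate. Weight on the data is w = (n/σ²)/(n/σ² + 1/τ₀²) = 0.0117368/(0.0117368+0.00067923) = 0.94529.
Posterior mean = w·x̄ + (1−w)·μ₀ = 0.94529·207.53 + 0.054706·217.83 = 208.093. Posterior variance = 1/(0.0117368+0.00067923) = 80.5410, so SD = 8.974.

Posterior mean ≈ 208.093; posterior SD ≈ 8.974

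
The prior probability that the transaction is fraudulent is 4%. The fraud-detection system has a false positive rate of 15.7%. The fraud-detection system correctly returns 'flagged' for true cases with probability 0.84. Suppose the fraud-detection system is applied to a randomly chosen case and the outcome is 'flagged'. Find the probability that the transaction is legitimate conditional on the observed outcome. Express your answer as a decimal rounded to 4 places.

Let H be the event that the transaction is fraudulent. P(H) = 0.04, so P(¬H) = 0.96. With E the 'flagged' result, P(E|H) = 0.84 and P(E|¬H) = 0.157.
P(E) = 0.84·0.04 + 0.157·0.96 = 0.033600 + 0.15072 = 0.18432.
By Bayes' theorem, P(H|E) = 0.033600 / 0.18432 = 0.1823. Hence P(¬H|E) = 1 − 0.1823 = 0.8177.

P(¬H | E) ≈ 0.8177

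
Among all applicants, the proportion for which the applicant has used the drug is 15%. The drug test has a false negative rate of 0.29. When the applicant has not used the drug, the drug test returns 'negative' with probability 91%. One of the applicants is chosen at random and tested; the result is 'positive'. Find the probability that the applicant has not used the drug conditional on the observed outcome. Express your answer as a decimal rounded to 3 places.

Write H for 'the applicant has used the drug'. Prior odds H:¬H = 0.15/0.85 = 0.17647. For the 'positive' outcome, the likelihood ratio is 0.71/0.09 = 7.8889.
Posterior odds = 0.17647 × 7.8889 = 1.3922, so P(H|E) = 1.3922/(1+1.3922) = 0.582. Then P(¬H|E) = 1 − 0.582 = 0.418.

P(¬H | E) ≈ 0.418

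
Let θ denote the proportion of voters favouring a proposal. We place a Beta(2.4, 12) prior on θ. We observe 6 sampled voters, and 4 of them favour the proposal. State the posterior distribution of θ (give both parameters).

The binomial likelihood is conjugate to the Beta prior: with 4 successes and 2 failures, the posterior is Beta(2.4+4, 12+2) = Beta(6.4, 14).

Posterior: Beta(6.4, 14)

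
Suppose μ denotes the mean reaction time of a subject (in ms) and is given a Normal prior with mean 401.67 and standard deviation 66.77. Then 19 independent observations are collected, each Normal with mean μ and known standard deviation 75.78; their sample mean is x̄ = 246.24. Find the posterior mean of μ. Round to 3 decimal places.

Posterior mean ≈ 256.108

Prior precision 1/τ₀² = 1/66.77² = 0.00022430; data precision n/σ² = 19/75.78² = 0.00330860.
Posterior precision = 0.00022430 + 0.00330860 = 0.00353291.
Posterior mean = (0.00022430·401.67 + 0.00330860·246.24) / 0.00353291 = 256.108.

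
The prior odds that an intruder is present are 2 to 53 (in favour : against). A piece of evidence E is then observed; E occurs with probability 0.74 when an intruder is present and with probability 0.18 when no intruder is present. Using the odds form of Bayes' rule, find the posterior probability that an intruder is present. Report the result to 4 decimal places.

Posterior probability ≈ 0.1343

Prior odds = 2/53 = 0.037736. In log-odds, ln(0.037736) = -3.2771.
Add log likelihood ratio: ln(4.1111) = 1.4137.
Posterior log-odds = -1.8635, so posterior odds = exp(-1.8635) = 0.15514. Converting, P(H|E) = 0.15514/1.1551 = 0.1343.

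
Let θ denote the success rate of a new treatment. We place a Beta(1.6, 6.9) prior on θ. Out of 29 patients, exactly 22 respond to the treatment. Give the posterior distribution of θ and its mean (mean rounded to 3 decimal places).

Posterior: Beta(23.6, 13.9); mean ≈ 0.629

Observing 22 successes and 7 failures updates Beta(1.6, 6.9) by adding the success and failure counts to the two shape parameters: α = 1.6+22 = 23.6, β = 6.9+7 = 13.9.
E[θ | data] = 23.6/(23.6+13.9) = 0.629.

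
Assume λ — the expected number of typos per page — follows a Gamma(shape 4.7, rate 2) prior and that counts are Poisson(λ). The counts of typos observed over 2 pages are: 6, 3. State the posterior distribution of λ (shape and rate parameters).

The Poisson likelihood adds the total count to the shape and the number of exposure periods to the rate. Here ∑xᵢ = 9 and n = 2, so shape 4.7→13.7 and rate 2→4.

Posterior: Gamma(shape=13.7, rate=4)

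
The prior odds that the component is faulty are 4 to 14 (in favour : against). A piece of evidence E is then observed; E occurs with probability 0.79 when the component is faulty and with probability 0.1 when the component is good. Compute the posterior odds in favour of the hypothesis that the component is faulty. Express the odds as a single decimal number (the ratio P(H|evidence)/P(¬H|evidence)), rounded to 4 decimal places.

Posterior odds ≈ 2.2571

Prior odds = 4/14 = 0.28571.
Likelihood ratio for E = 0.79/0.1 = 7.9000.
Posterior odds = prior odds × LR = 2.2571.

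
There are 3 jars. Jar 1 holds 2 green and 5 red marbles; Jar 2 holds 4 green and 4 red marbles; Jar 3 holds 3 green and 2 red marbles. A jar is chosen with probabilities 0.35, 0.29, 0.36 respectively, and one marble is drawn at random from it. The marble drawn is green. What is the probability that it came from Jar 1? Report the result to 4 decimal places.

Posterior probability ≈ 0.2169

Tabulate prior·likelihood by source: [1] prior 0.35, lik 0.2857, product 0.1000; [2] prior 0.29, lik 0.5, product 0.1450; [3] prior 0.36, lik 0.6, product 0.2160.
Normalizing constant = 0.46100; the posterior for Jar 1 is its product over the sum, 0.1000/0.46100 = 0.2169.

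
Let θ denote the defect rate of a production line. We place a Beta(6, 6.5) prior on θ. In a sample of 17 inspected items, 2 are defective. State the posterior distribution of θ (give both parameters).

Observing 2 successes and 15 failures updates Beta(6, 6.5) by adding the success and failure counts to the two shape parameters: α = 6+2 = 8, β = 6.5+15 = 21.5.

Posterior: Beta(8, 21.5)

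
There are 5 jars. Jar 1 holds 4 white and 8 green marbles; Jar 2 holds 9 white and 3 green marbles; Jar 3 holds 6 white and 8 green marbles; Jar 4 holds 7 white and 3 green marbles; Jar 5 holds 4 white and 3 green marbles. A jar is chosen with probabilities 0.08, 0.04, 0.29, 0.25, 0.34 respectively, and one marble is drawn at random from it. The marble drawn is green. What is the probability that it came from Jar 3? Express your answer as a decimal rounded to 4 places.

Posterior probability ≈ 0.3684

Tabulate prior·likelihood by source: [1] prior 0.08, lik 0.6667, product 0.05333; [2] prior 0.04, lik 0.25, product 0.01000; [3] prior 0.29, lik 0.5714, product 0.1657; [4] prior 0.25, lik 0.3, product 0.07500; [5] prior 0.34, lik 0.4286, product 0.1457.
Normalizing constant = 0.44976; the posterior for Jar 3 is its product over the sum, 0.1657/0.44976 = 0.3684.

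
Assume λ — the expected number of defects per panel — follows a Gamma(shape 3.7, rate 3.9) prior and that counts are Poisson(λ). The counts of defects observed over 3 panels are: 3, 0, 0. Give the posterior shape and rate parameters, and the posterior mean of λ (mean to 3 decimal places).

Total count ∑xᵢ = 3 over n = 3 panels.
Gamma is conjugate to the Poisson likelihood: posterior is Gamma(shape = 3.7+3 = 6.7, rate = 3.9+3 = 6.9).
Posterior mean = shape/rate = 6.7/6.9 = 0.971.

Posterior: Gamma(shape=6.7, rate=6.9); mean ≈ 0.971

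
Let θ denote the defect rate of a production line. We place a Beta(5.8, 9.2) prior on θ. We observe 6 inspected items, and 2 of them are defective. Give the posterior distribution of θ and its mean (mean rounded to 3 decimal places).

Posterior: Beta(7.8, 13.2); mean ≈ 0.371

Observing 2 successes and 4 failures updates Beta(5.8, 9.2) by adding the success and failure counts to the two shape parameters: α = 5.8+2 = 7.8, β = 9.2+4 = 13.2.
E[θ | data] = 7.8/(7.8+13.2) = 0.371.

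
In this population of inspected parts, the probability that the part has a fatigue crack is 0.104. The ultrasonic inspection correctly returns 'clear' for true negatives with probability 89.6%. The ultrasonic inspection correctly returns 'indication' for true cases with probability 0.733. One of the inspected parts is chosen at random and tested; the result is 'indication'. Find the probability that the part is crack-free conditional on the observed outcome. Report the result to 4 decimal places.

Let H be the event that the part has a fatigue crack. P(H) = 0.104, so P(¬H) = 0.896. With E the 'indication' result, P(E|H) = 0.733 and P(E|¬H) = 0.104.
P(E) = 0.733·0.104 + 0.104·0.896 = 0.076232 + 0.093184 = 0.16942.
By Bayes' theorem, P(H|E) = 0.076232 / 0.16942 = 0.4500. Hence P(¬H|E) = 1 − 0.4500 = 0.5500.

P(¬H | E) ≈ 0.5500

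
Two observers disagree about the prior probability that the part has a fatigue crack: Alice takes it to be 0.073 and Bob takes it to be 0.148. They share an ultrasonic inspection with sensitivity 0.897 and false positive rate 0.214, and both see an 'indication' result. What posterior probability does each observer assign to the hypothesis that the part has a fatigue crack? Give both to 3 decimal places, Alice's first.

Alice: 0.248; Bob: 0.421

The likelihood ratio for an 'indication' result is 0.897/0.214 = 4.1916.
Alice: prior odds 0.073/0.927 = 0.078749; posterior odds 0.33008; posterior probability 0.248.
Bob: prior odds 0.148/0.852 = 0.17371; posterior odds 0.72812; posterior probability 0.421.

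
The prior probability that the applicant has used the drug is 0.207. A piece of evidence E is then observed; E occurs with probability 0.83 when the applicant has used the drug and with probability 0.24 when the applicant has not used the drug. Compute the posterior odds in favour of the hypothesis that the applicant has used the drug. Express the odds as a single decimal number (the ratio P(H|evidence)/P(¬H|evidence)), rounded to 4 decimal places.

Prior odds = 0.207/(1−0.207) = 0.26103. In log-odds, ln(0.26103) = -1.3431.
Add log likelihood ratio: ln(3.4583) = 1.2408.
Posterior log-odds = -0.10232, so posterior odds = exp(-0.10232) = 0.90274.

Posterior odds ≈ 0.9027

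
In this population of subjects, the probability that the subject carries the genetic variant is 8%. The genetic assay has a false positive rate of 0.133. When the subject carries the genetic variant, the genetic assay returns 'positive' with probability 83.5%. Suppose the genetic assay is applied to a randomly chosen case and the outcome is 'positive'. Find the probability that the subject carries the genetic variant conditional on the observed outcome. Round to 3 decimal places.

P(H | E) ≈ 0.353

Write H for 'the subject carries the genetic variant'. Prior odds H:¬H = 0.08/0.92 = 0.086957. For the 'positive' outcome, the likelihood ratio is 0.835/0.133 = 6.2782.
Posterior odds = 0.086957 × 6.2782 = 0.54593, so P(H|E) = 0.54593/(1+0.54593) = 0.353.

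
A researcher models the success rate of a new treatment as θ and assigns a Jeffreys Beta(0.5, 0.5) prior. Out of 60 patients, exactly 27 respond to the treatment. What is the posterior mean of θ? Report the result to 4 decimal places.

The binomial likelihood is conjugate to the Beta prior: with 27 successes and 33 failures, the posterior is Beta(0.5+27, 0.5+33) = Beta(27.5, 33.5).
Posterior mean = α/(α+β) = 27.5/61 = 0.4508.

Posterior mean ≈ 0.4508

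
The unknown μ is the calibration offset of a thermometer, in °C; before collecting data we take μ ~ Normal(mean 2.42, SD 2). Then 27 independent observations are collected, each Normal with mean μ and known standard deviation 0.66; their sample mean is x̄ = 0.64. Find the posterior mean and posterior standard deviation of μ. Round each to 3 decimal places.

With known σ, the Normal prior is conjugate. Weight on the data is w = (n/σ²)/(n/σ² + 1/τ₀²) = 61.9835/(61.9835+0.250000) = 0.99598.
Posterior mean = w·x̄ + (1−w)·μ₀ = 0.99598·0.64 + 0.0040171·2.42 = 0.647. Posterior variance = 1/(61.9835+0.250000) = 0.0160685, so SD = 0.127.

Posterior mean ≈ 0.647; posterior SD ≈ 0.127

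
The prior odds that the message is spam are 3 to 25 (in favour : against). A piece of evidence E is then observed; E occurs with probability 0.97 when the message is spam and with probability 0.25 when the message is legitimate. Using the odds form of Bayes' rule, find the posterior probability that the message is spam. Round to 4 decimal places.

Prior odds = 3/25 = 0.12000. In log-odds, ln(0.12000) = -2.1203.
Add log likelihood ratio: ln(3.8800) = 1.3558.
Posterior log-odds = -0.76443, so posterior odds = exp(-0.76443) = 0.46560. Converting, P(H|E) = 0.46560/1.4656 = 0.3177.

Posterior probability ≈ 0.3177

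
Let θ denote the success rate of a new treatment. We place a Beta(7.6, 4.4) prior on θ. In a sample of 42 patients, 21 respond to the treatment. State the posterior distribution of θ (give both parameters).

Posterior: Beta(28.6, 25.4)

Observing 21 successes and 21 failures updates Beta(7.6, 4.4) by adding the success and failure counts to the two shape parameters: α = 7.6+21 = 28.6, β = 4.4+21 = 25.4.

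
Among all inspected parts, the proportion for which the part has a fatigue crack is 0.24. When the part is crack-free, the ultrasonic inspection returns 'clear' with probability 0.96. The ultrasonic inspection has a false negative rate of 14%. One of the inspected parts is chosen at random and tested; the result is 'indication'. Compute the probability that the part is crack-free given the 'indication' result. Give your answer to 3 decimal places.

P(¬H | E) ≈ 0.128

Write H for 'the part has a fatigue crack'. Prior odds H:¬H = 0.24/0.76 = 0.31579. For the 'indication' outcome, the likelihood ratio is 0.86/0.04 = 21.500.
Posterior odds = 0.31579 × 21.500 = 6.7895, so P(H|E) = 6.7895/(1+6.7895) = 0.872. Then P(¬H|E) = 1 − 0.872 = 0.128.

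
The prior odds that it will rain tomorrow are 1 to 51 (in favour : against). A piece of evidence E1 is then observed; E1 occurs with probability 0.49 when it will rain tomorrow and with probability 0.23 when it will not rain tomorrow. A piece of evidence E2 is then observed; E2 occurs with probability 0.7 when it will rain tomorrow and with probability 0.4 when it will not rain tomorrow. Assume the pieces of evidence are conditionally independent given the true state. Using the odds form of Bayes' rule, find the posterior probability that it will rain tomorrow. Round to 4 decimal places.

Posterior probability ≈ 0.0681

Prior odds = 1/51 = 0.019608. In log-odds, ln(0.019608) = -3.9318.
Add log likelihood ratios: ln(2.1304) + ln(1.7500) = 1.3159.
Posterior log-odds = -2.6159, so posterior odds = exp(-2.6159) = 0.073103. Converting, P(H|E) = 0.073103/1.0731 = 0.0681.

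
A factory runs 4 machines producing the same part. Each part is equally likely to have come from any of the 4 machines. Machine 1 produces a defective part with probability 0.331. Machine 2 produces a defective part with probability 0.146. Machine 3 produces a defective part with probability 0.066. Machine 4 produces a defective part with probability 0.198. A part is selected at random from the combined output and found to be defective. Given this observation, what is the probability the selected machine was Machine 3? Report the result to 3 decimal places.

Posterior probability ≈ 0.089

Tabulate prior·likelihood by source: [1] prior 0.25, lik 0.331, product 0.08275; [2] prior 0.25, lik 0.146, product 0.03650; [3] prior 0.25, lik 0.066, product 0.01650; [4] prior 0.25, lik 0.198, product 0.04950.
Normalizing constant = 0.18525; the posterior for Machine 3 is its product over the sum, 0.01650/0.18525 = 0.089.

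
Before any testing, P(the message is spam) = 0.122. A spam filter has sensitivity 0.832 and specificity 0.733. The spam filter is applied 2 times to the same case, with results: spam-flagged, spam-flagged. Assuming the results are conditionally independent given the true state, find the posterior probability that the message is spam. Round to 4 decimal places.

With H the event that the message is spam, the joint likelihood of the observed sequence is P(data|H) = 0.832·0.832 = 0.69222 and P(data|¬H) = 0.267·0.267 = 0.071289.
Bayes: P(H|data) = 0.122·0.69222 / (0.122·0.69222 + 0.878·0.071289) = 0.084451/0.14704 = 0.5743.

Posterior P(H) ≈ 0.5743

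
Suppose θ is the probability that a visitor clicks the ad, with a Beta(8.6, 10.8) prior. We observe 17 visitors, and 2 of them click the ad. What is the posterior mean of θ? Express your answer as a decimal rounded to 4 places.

Posterior mean ≈ 0.2912

The binomial likelihood is conjugate to the Beta prior: with 2 successes and 15 failures, the posterior is Beta(8.6+2, 10.8+15) = Beta(10.6, 25.8).
Posterior mean = α/(α+β) = 10.6/36.4 = 0.2912.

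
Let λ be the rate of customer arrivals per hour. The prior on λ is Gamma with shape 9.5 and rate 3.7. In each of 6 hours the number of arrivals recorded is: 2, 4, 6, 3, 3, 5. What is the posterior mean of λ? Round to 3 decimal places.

Total count ∑xᵢ = 23 over n = 6 hours.
Gamma is conjugate to the Poisson likelihood: posterior is Gamma(shape = 9.5+23 = 32.5, rate = 3.7+6 = 9.7).
E[λ | data] = 32.5/9.7 = 3.351.

Posterior mean ≈ 3.351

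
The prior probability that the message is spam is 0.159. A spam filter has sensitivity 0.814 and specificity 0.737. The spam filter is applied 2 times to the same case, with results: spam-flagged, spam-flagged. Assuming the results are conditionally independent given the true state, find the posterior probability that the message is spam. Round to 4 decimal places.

Posterior P(H) ≈ 0.6443

Let H be the event that the message is spam; start with P(H) = 0.159. P('spam-flagged'|H) = 0.814, P('spam-flagged'|¬H) = 0.263.
Update on result 1 ('spam-flagged'): P(H) ← 0.814·0.1590 / (0.814·0.1590 + 0.263·0.8410) = 0.12943/0.35061 = 0.3691.
Update on result 2 ('spam-flagged'): P(H) ← 0.814·0.3691 / (0.814·0.3691 + 0.263·0.6309) = 0.30049/0.46640 = 0.6443.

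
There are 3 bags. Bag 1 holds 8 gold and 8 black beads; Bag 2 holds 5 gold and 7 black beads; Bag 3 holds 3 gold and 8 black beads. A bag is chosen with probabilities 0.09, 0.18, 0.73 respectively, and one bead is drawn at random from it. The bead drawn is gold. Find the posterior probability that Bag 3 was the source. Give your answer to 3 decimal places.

Tabulate prior·likelihood by source: [1] prior 0.09, lik 0.5, product 0.04500; [2] prior 0.18, lik 0.4167, product 0.07500; [3] prior 0.73, lik 0.2727, product 0.1991.
Normalizing constant = 0.31909; the posterior for Bag 3 is its product over the sum, 0.1991/0.31909 = 0.624.

Posterior probability ≈ 0.624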